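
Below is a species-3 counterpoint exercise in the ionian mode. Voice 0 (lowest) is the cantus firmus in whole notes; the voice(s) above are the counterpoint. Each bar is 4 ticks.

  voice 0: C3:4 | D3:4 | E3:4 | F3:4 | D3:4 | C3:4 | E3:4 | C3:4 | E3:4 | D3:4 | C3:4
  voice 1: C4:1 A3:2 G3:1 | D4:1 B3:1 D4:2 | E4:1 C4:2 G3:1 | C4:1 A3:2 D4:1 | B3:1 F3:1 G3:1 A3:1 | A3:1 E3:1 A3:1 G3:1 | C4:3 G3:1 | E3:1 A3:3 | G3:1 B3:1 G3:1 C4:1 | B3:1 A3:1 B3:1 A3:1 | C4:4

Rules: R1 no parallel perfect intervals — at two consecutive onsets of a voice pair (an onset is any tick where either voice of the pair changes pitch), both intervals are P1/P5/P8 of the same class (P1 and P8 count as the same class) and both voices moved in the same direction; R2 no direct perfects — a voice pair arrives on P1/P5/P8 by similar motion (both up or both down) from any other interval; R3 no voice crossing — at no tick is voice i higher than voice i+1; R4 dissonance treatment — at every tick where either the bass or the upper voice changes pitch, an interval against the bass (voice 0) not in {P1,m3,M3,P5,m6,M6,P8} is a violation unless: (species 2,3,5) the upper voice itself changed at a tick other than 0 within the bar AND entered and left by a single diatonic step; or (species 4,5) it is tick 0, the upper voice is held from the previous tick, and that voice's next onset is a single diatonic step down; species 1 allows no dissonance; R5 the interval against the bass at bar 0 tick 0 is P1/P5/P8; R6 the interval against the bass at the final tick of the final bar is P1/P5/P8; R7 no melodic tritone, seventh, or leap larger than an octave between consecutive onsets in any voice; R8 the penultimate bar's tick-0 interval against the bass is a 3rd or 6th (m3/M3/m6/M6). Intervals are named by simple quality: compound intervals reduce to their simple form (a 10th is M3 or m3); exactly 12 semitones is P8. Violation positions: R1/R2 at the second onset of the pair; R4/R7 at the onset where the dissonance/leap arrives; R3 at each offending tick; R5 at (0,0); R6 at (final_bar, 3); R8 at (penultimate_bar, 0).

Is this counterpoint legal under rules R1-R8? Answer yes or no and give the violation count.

No (4 violations)

bar 0: v0=C3 v1=C4 (P8)
bar 1: v0=D3 v1=D4 (P8)
bar 2: v0=E3 v1=E4 (P8)
bar 3: v0=F3 v1=C4 (P5)
bar 4: v0=D3 v1=B3 (M6)
bar 5: v0=C3 v1=A3 (M6)
bar 6: v0=E3 v1=C4 (m6)
bar 7: v0=C3 v1=E3 (M3)
bar 8: v0=E3 v1=G3 (m3)
bar 9: v0=D3 v1=B3 (M6)
bar 10: v0=C3 v1=C4 (P8)
  R2 @ bar1.0: C3/G3 P5 -> D3/D4 P8 similar
  R1 @ bar2.0: D3/D4 P8 -> E3/E4 P8 similar
  R2 @ bar3.0: E3/G3 m3 -> F3/C4 P5 similar
  R7 @ bar4.1: B3->F3 leap 6st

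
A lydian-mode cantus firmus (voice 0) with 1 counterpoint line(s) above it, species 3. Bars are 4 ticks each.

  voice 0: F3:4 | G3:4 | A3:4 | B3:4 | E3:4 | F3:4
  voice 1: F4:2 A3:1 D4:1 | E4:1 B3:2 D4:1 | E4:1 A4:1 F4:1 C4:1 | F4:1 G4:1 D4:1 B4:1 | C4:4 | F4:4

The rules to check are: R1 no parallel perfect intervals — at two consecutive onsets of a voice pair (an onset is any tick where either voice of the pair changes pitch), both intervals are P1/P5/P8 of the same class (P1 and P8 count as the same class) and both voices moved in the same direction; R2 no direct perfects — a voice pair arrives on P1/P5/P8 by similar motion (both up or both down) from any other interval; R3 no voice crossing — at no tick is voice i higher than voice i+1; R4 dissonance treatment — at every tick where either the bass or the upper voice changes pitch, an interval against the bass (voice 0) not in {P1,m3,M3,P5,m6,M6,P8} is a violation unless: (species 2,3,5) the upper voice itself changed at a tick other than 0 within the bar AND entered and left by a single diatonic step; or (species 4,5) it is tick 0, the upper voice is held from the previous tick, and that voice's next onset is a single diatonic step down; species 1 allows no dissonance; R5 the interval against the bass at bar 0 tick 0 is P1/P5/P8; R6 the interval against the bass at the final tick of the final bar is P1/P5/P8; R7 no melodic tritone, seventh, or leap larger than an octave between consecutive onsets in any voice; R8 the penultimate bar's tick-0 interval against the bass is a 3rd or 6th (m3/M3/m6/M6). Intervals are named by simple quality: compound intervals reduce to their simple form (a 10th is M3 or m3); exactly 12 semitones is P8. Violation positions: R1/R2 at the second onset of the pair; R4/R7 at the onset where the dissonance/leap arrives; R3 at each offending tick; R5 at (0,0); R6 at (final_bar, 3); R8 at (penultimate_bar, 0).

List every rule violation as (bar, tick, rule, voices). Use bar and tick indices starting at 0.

(2, 0, R1, (0, 1))
(3, 0, R4, (0, 1))
(4, 0, R7, (1,))
(5, 0, R2, (0, 1))

bar 0: v0=F3 v1=F4 downbeat P8
bar 1: v0=G3 v1=E4 downbeat M6
bar 2: v0=A3 v1=E4 downbeat P5
bar 3: v0=B3 v1=F4 downbeat TT
bar 4: v0=E3 v1=C4 downbeat m6
bar 5: v0=F3 v1=F4 downbeat P8
  -> R1 @ bar 2 tick 0 v(0, 1): G3/D4 P5 -> A3/E4 P5 similar
  -> R4 @ bar 3 tick 0 v(0, 1): B3/F4 TT untreated
  -> R7 @ bar 4 tick 0 v(1,): B4->C4 leap 11st
  -> R2 @ bar 5 tick 0 v(0, 1): E3/C4 m6 -> F3/F4 P8 similar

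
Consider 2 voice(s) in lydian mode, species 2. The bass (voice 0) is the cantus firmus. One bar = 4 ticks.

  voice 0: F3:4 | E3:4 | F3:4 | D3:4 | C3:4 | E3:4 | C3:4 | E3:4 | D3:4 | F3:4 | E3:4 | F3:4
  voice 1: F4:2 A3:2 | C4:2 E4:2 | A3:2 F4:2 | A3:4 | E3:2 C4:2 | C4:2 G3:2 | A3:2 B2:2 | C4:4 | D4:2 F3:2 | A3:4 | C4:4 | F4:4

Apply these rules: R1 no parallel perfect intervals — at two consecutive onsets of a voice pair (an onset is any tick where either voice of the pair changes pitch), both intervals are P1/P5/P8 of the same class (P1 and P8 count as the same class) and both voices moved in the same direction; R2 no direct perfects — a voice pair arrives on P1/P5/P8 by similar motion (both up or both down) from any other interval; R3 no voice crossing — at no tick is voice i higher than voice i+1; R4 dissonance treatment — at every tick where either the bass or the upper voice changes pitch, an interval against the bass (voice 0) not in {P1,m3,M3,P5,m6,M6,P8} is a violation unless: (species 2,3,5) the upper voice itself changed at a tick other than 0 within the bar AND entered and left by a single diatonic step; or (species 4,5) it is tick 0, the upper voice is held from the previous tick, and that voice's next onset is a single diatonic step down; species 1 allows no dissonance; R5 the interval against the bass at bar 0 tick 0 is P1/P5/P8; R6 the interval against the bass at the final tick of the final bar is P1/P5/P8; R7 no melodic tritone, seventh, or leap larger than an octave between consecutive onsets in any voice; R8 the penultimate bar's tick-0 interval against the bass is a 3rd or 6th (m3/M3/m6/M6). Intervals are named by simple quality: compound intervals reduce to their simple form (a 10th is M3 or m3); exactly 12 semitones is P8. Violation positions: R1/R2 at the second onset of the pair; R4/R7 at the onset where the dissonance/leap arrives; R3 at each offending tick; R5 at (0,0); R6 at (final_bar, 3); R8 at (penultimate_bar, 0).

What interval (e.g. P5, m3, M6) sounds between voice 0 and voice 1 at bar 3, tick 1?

P5

voice 0=D3 voice 1=A3 -> P5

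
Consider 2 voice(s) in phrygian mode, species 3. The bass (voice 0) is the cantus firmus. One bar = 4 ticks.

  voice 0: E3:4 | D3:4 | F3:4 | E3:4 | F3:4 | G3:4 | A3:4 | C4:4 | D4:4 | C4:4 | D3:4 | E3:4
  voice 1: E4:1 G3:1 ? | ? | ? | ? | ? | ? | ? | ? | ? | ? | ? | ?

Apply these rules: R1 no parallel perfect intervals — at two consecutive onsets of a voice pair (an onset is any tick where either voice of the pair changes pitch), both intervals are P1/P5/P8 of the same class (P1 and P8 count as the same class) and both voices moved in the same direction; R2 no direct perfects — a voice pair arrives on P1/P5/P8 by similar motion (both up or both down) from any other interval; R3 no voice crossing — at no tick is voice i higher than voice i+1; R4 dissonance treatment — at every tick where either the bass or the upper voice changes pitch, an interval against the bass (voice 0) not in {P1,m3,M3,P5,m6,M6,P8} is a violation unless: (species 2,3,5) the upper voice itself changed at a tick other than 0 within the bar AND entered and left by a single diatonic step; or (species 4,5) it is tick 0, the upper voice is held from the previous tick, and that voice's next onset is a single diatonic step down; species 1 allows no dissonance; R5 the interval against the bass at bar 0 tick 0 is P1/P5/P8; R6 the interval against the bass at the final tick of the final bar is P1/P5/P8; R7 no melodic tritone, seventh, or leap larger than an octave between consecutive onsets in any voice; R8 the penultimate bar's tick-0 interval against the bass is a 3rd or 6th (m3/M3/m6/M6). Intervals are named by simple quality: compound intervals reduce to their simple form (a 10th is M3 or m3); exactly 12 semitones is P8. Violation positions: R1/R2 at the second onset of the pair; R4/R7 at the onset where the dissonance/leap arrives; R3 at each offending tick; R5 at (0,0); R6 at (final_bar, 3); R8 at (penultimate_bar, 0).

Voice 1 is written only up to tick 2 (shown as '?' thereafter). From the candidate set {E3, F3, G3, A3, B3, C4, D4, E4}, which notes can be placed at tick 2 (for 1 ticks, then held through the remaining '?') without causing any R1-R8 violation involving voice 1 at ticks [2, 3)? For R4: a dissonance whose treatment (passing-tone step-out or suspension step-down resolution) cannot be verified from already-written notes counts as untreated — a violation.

{B3, C4, E3, E4, G3}

E3: legal
F3: violates R4
G3: legal
A3: violates R4
B3: legal
C4: legal
D4: violates R4
E4: legal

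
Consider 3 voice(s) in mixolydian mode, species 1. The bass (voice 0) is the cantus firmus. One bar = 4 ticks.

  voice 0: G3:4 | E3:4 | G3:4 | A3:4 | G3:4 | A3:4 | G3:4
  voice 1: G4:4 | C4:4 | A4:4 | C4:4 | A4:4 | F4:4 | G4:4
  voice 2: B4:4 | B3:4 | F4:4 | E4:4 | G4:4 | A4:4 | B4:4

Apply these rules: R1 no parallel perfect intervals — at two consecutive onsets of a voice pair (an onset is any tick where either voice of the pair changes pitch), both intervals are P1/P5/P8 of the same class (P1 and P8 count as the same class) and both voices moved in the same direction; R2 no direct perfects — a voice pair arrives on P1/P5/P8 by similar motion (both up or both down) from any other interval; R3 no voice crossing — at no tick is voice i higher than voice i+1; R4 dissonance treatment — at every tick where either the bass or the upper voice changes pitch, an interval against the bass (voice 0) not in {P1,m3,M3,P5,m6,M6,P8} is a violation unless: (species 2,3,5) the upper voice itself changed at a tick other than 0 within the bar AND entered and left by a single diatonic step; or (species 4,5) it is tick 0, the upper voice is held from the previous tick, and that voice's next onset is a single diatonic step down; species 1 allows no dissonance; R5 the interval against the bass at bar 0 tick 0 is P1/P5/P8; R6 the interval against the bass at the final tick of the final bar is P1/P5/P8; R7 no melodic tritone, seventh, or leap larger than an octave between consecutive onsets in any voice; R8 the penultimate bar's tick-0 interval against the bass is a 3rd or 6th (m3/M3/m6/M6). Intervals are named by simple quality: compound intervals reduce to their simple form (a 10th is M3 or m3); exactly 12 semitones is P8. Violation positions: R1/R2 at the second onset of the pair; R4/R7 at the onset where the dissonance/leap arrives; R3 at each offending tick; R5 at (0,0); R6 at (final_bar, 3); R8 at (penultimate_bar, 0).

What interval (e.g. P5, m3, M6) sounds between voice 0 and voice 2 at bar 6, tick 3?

M3

voice 0=G3 voice 2=B4 -> M3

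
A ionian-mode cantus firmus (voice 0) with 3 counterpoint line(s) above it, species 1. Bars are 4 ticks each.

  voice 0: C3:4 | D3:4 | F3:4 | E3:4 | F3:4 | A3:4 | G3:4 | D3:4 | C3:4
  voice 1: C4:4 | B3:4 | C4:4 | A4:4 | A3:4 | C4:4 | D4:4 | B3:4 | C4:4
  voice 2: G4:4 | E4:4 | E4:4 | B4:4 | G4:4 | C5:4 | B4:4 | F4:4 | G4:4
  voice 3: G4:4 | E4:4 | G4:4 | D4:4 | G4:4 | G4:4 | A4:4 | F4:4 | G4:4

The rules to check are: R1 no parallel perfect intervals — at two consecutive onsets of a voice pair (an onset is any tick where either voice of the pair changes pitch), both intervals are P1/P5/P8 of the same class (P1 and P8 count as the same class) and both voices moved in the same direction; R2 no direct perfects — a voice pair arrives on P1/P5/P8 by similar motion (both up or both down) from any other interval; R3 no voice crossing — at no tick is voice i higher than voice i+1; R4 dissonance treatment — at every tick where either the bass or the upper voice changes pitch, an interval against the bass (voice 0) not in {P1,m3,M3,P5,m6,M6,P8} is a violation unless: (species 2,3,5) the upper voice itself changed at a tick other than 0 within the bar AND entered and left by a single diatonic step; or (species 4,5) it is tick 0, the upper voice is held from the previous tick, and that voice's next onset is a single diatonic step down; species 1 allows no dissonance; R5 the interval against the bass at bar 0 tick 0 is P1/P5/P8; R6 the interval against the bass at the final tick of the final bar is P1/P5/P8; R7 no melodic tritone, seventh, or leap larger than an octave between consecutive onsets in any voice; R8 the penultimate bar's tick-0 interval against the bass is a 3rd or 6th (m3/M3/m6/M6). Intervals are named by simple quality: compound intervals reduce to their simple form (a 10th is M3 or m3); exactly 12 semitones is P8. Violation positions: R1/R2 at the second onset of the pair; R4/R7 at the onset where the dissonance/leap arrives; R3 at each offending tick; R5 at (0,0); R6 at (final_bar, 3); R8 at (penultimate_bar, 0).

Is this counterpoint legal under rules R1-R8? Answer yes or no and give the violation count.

No (32 violations)

bar 0: v0=C3 v1=C4 v2=G4 v3=G4 (P5)
bar 1: v0=D3 v1=B3 v2=E4 v3=E4 (M2)
bar 2: v0=F3 v1=C4 v2=E4 v3=G4 (M2)
bar 3: v0=E3 v1=A4 v2=B4 v3=D4 (m7)
bar 4: v0=F3 v1=A3 v2=G4 v3=G4 (M2)
bar 5: v0=A3 v1=C4 v2=C5 v3=G4 (m7)
bar 6: v0=G3 v1=D4 v2=B4 v3=A4 (M2)
bar 7: v0=D3 v1=B3 v2=F4 v3=F4 (m3)
bar 8: v0=C3 v1=C4 v2=G4 v3=G4 (P5)
  R1 @ bar1.0: G4/G4 P1 -> E4/E4 P1 similar
  R4 @ bar1.0: D3/E4 M2 untreated
  R4 @ bar1.0: D3/E4 M2 untreated
  R2 @ bar2.0: D3/B3 M6 -> F3/C4 P5 similar
  R2 @ bar2.0: B3/E4 P4 -> C4/G4 P5 similar
  R4 @ bar2.0: F3/E4 M7 untreated
  R4 @ bar2.0: F3/G4 M2 untreated
  R3 @ bar3.0: B4 above D4
  R4 @ bar3.0: E3/A4 P4 untreated
  R4 @ bar3.0: E3/D4 m7 untreated
  R3 @ bar3.1: B4 above D4
  R3 @ bar3.2: B4 above D4
  R3 @ bar3.3: B4 above D4
  R4 @ bar4.0: F3/G4 M2 untreated
  R4 @ bar4.0: F3/G4 M2 untreated
  R2 @ bar5.0: A3/G4 m7 -> C4/C5 P8 similar
  R3 @ bar5.0: C5 above G4
  R4 @ bar5.0: A3/G4 m7 untreated
  R3 @ bar5.1: C5 above G4
  R3 @ bar5.2: C5 above G4
  R3 @ bar5.3: C5 above G4
  R1 @ bar6.0: C4/G4 P5 -> D4/A4 P5 similar
  R3 @ bar6.0: B4 above A4
  R4 @ bar6.0: G3/A4 M2 untreated
  R3 @ bar6.1: B4 above A4
  R3 @ bar6.2: B4 above A4
  R3 @ bar6.3: B4 above A4
  R2 @ bar7.0: B4/A4 M2 -> F4/F4 P1 similar
  R7 @ bar7.0: B4->F4 leap 6st
  R1 @ bar8.0: F4/F4 P1 -> G4/G4 P1 similar
  R2 @ bar8.0: B3/F4 TT -> C4/G4 P5 similar
  R2 @ bar8.0: B3/F4 TT -> C4/G4 P5 similar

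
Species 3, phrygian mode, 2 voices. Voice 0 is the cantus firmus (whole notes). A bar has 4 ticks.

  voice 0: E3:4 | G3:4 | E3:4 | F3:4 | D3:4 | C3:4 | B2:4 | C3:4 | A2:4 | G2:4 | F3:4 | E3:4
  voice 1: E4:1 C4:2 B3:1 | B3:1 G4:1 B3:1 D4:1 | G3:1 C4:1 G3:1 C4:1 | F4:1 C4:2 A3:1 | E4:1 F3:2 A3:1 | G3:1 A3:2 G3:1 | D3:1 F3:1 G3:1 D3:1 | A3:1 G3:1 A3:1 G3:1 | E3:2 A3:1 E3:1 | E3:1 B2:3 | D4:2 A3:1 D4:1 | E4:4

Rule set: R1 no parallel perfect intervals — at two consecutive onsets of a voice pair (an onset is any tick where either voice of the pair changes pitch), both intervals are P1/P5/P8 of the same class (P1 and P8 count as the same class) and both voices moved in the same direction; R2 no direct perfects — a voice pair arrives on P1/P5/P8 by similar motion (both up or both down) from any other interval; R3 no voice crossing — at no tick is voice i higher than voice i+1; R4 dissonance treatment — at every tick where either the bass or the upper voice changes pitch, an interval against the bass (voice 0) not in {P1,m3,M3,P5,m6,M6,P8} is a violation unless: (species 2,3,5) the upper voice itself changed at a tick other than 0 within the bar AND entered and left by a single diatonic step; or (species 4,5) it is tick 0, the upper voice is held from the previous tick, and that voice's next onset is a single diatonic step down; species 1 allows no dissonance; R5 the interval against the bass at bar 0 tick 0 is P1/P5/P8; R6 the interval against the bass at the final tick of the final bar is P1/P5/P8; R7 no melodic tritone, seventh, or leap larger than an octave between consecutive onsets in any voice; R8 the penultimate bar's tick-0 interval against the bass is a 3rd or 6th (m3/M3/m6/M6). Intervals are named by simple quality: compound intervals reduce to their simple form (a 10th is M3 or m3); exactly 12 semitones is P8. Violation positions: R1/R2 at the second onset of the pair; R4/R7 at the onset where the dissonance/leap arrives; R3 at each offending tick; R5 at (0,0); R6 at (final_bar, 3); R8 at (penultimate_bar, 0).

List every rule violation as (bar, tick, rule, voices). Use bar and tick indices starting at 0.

bar 0: v0=E3 v1=E4 downbeat P8
bar 1: v0=G3 v1=B3 downbeat M3
bar 2: v0=E3 v1=G3 downbeat m3
bar 3: v0=F3 v1=F4 downbeat P8
bar 4: v0=D3 v1=E4 downbeat M2
bar 5: v0=C3 v1=G3 downbeat P5
bar 6: v0=B2 v1=D3 downbeat m3
bar 7: v0=C3 v1=A3 downbeat M6
bar 8: v0=A2 v1=E3 downbeat P5
bar 9: v0=G2 v1=E3 downbeat M6
bar 10: v0=F3 v1=D4 downbeat M6
bar 11: v0=E3 v1=E4 downbeat P8
  -> R2 @ bar 3 tick 0 v(0, 1): E3/C4 m6 -> F3/F4 P8 similar
  -> R4 @ bar 4 tick 0 v(0, 1): D3/E4 M2 untreated
  -> R7 @ bar 4 tick 1 v(1,): E4->F3 leap 11st
  -> R1 @ bar 5 tick 0 v(0, 1): D3/A3 P5 -> C3/G3 P5 similar
  -> R4 @ bar 6 tick 1 v(0, 1): B2/F3 TT untreated
  -> R1 @ bar 8 tick 0 v(0, 1): C3/G3 P5 -> A2/E3 P5 similar
  -> R7 @ bar 10 tick 0 v(0,): G2->F3 leap 10st
  -> R7 @ bar 10 tick 0 v(1,): B2->D4 leap 15st

(3, 0, R2, (0, 1))
(4, 0, R4, (0, 1))
(4, 1, R7, (1,))
(5, 0, R1, (0, 1))
(6, 1, R4, (0, 1))
(8, 0, R1, (0, 1))
(10, 0, R7, (0,))
(10, 0, R7, (1,))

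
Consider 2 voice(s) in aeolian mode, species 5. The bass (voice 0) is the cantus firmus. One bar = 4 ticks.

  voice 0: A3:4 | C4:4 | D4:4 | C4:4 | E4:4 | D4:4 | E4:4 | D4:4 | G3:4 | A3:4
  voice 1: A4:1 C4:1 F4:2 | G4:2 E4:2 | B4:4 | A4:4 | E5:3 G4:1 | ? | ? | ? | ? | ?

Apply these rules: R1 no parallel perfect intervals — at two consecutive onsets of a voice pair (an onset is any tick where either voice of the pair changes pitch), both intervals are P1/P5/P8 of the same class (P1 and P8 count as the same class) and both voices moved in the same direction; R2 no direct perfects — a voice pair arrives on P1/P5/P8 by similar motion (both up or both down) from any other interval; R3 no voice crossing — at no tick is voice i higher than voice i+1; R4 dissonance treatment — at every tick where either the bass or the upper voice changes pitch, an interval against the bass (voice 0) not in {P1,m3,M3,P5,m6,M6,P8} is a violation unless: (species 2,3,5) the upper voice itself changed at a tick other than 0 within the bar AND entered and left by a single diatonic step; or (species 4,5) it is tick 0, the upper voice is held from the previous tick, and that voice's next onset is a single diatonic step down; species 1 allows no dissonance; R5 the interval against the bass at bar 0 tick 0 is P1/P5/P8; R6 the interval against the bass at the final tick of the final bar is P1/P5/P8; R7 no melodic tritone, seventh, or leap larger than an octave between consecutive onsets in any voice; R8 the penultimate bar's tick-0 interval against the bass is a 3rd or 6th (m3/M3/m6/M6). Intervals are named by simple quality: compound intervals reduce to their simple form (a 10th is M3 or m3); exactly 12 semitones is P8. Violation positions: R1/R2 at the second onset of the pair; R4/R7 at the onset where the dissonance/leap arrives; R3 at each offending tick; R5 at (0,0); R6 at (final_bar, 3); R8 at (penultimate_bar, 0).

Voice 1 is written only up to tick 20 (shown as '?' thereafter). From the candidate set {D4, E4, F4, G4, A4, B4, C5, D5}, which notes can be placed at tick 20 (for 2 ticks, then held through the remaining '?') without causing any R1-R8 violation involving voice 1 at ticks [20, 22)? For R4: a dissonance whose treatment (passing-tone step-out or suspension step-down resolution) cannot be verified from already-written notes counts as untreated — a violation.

D4: violates R2
E4: violates R4
F4: legal
G4: violates R4
A4: legal
B4: legal
C5: violates R4
D5: legal

{A4, B4, D5, F4}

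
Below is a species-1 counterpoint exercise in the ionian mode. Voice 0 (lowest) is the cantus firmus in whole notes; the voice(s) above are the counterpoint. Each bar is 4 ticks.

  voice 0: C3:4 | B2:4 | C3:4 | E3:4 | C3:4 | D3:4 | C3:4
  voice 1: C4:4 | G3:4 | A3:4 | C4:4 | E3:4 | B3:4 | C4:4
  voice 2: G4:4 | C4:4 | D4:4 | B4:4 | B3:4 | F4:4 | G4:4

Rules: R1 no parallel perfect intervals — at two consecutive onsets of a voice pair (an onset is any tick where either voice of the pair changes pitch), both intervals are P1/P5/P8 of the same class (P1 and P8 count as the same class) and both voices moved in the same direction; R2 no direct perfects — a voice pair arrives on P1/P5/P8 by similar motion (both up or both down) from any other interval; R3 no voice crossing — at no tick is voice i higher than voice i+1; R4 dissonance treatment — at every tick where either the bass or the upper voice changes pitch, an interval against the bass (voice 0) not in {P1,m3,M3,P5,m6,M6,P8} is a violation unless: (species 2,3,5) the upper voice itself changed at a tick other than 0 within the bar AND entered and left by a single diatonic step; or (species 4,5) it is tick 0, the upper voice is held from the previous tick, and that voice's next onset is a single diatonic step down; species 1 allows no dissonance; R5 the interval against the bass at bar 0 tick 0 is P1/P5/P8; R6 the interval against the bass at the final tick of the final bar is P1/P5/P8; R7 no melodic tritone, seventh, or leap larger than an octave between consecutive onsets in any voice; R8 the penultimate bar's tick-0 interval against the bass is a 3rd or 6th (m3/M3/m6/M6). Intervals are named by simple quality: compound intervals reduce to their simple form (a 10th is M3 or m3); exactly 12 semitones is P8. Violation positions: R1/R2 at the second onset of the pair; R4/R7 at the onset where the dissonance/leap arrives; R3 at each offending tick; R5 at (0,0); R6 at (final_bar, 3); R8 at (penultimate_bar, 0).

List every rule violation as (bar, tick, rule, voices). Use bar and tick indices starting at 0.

bar 0: v0=C3 v1=C4 v2=G4 downbeat P5
bar 1: v0=B2 v1=G3 v2=C4 downbeat m2
bar 2: v0=C3 v1=A3 v2=D4 downbeat M2
bar 3: v0=E3 v1=C4 v2=B4 downbeat P5
bar 4: v0=C3 v1=E3 v2=B3 downbeat M7
bar 5: v0=D3 v1=B3 v2=F4 downbeat m3
bar 6: v0=C3 v1=C4 v2=G4 downbeat P5
  -> R4 @ bar 1 tick 0 v(0, 2): B2/C4 m2 untreated
  -> R4 @ bar 2 tick 0 v(0, 2): C3/D4 M2 untreated
  -> R2 @ bar 3 tick 0 v(0, 2): C3/D4 M2 -> E3/B4 P5 similar
  -> R2 @ bar 4 tick 0 v(1, 2): C4/B4 M7 -> E3/B3 P5 similar
  -> R4 @ bar 4 tick 0 v(0, 2): C3/B3 M7 untreated
  -> R7 @ bar 5 tick 0 v(2,): B3->F4 leap 6st
  -> R2 @ bar 6 tick 0 v(1, 2): B3/F4 TT -> C4/G4 P5 similar

(1, 0, R4, (0, 2))
(2, 0, R4, (0, 2))
(3, 0, R2, (0, 2))
(4, 0, R2, (1, 2))
(4, 0, R4, (0, 2))
(5, 0, R7, (2,))
(6, 0, R2, (1, 2))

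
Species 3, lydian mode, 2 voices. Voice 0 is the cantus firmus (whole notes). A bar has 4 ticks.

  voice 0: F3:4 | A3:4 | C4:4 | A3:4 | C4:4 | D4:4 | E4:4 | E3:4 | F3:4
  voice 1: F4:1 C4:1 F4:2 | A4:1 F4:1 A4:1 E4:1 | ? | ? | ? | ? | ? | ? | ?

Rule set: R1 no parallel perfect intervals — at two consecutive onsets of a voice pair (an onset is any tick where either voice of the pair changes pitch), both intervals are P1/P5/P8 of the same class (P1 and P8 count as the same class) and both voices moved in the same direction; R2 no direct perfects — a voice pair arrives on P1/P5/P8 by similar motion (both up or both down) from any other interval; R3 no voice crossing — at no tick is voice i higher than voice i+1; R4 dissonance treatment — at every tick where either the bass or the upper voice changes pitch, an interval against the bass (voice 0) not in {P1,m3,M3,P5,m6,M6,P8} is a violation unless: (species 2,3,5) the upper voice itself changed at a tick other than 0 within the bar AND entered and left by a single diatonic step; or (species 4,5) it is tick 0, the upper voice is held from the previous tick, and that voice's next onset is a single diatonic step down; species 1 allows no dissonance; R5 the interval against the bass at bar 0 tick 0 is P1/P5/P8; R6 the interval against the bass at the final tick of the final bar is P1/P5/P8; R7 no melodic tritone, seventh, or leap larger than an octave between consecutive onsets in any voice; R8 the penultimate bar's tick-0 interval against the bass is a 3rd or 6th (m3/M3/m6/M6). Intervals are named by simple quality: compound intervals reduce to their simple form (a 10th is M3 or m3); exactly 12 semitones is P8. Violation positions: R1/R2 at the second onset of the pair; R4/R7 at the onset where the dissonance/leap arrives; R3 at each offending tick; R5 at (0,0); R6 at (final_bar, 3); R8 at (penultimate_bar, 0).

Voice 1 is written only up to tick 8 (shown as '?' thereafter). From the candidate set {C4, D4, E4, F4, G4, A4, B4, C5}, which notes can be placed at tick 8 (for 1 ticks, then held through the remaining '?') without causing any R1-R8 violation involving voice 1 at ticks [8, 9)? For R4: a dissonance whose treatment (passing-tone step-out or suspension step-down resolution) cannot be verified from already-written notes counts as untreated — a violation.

C4: legal
D4: violates R4
E4: legal
F4: violates R4
G4: violates R1
A4: legal
B4: violates R4
C5: violates R2

{A4, C4, E4}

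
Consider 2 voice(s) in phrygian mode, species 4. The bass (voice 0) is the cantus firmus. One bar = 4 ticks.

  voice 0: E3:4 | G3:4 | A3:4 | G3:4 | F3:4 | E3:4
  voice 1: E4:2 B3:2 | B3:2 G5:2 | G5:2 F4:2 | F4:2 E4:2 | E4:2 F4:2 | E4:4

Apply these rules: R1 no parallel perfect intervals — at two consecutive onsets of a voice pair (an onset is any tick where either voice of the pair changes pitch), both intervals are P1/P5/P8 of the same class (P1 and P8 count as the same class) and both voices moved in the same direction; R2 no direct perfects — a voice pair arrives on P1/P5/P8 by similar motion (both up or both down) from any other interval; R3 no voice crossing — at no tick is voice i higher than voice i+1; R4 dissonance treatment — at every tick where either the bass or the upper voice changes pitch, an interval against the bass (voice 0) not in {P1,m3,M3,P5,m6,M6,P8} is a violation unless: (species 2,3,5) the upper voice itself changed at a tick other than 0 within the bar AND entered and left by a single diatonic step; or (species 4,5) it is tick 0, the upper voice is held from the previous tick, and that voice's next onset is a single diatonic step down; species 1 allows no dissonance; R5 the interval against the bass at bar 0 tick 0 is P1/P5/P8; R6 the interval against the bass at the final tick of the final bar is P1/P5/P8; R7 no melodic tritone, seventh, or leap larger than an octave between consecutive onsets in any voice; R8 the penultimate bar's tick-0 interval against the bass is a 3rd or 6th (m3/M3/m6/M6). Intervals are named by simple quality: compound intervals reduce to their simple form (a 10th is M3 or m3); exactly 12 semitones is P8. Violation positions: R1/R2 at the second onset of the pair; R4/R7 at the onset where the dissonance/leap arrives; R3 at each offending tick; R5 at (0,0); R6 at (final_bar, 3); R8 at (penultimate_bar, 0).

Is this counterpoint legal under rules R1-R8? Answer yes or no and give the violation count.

No (6 violations)

bar 0: v0=E3 v1=E4 (P8)
bar 1: v0=G3 v1=B3 (M3)
bar 2: v0=A3 v1=G5 (m7)
bar 3: v0=G3 v1=F4 (m7)
bar 4: v0=F3 v1=E4 (M7)
bar 5: v0=E3 v1=E4 (P8)
  R7 @ bar1.2: B3->G5 leap 20st
  R4 @ bar2.0: A3/G5 m7 untreated
  R7 @ bar2.2: G5->F4 leap 14st
  R4 @ bar4.0: F3/E4 M7 untreated
  R8 @ bar4.0: penult M7 not 3rd/6th
  R1 @ bar5.0: F3/F4 P8 -> E3/E4 P8 similar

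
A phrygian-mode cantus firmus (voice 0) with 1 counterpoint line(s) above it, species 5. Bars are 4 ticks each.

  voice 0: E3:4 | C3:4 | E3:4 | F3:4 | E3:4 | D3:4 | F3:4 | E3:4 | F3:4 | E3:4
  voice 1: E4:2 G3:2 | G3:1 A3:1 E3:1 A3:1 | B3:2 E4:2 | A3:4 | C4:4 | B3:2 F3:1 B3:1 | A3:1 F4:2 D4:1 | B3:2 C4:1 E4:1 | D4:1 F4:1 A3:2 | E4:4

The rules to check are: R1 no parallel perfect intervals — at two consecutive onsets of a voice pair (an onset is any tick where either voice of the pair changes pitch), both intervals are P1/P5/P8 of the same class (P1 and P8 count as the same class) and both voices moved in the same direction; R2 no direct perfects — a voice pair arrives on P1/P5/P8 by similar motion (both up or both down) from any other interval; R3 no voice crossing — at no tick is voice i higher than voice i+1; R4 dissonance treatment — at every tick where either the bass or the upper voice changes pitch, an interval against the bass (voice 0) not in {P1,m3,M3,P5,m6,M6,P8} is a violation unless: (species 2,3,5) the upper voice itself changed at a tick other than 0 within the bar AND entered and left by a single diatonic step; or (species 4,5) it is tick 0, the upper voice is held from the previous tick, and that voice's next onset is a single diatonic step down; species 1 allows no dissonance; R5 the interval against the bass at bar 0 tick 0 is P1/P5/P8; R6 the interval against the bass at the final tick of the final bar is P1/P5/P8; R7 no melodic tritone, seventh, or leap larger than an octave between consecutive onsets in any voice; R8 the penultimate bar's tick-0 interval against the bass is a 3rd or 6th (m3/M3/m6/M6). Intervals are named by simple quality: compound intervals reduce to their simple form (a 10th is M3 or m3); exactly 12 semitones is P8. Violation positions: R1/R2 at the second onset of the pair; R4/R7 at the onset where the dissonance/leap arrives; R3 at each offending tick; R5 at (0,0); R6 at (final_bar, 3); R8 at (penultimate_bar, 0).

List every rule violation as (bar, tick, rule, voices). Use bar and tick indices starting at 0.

(2, 0, R2, (0, 1))
(5, 2, R7, (1,))
(5, 3, R7, (1,))
(7, 0, R2, (0, 1))

bar 0: v0=E3 v1=E4 downbeat P8
bar 1: v0=C3 v1=G3 downbeat P5
bar 2: v0=E3 v1=B3 downbeat P5
bar 3: v0=F3 v1=A3 downbeat M3
bar 4: v0=E3 v1=C4 downbeat m6
bar 5: v0=D3 v1=B3 downbeat M6
bar 6: v0=F3 v1=A3 downbeat M3
bar 7: v0=E3 v1=B3 downbeat P5
bar 8: v0=F3 v1=D4 downbeat M6
bar 9: v0=E3 v1=E4 downbeat P8
  -> R2 @ bar 2 tick 0 v(0, 1): C3/A3 M6 -> E3/B3 P5 similar
  -> R7 @ bar 5 tick 2 v(1,): B3->F3 leap 6st
  -> R7 @ bar 5 tick 3 v(1,): F3->B3 leap 6st
  -> R2 @ bar 7 tick 0 v(0, 1): F3/D4 M6 -> E3/B3 P5 similar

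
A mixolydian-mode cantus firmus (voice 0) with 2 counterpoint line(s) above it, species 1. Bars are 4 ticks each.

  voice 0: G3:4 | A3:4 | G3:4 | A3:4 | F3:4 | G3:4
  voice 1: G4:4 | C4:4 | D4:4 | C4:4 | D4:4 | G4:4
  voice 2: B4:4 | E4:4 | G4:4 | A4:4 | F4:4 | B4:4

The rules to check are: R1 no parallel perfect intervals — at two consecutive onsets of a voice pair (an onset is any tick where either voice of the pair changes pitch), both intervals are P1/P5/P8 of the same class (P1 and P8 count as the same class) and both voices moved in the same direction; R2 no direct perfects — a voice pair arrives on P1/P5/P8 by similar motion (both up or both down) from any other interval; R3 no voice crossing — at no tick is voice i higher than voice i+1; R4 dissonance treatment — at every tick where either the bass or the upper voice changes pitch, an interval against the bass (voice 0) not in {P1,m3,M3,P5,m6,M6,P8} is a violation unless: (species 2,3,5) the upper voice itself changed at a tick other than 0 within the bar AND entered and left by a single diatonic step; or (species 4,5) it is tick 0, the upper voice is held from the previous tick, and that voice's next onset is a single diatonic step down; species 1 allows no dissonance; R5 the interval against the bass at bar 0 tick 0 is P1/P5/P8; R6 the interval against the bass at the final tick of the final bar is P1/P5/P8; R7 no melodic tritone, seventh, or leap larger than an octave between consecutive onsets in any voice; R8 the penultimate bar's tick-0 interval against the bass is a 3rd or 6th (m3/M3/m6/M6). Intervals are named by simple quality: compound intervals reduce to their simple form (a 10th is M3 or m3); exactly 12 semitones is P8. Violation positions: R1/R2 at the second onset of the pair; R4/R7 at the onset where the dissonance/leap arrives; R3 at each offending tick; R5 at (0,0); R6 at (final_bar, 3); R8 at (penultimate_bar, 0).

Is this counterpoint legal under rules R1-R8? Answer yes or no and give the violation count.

No (7 violations)

bar 0: v0=G3 v1=G4 v2=B4 (M3)
bar 1: v0=A3 v1=C4 v2=E4 (P5)
bar 2: v0=G3 v1=D4 v2=G4 (P8)
bar 3: v0=A3 v1=C4 v2=A4 (P8)
bar 4: v0=F3 v1=D4 v2=F4 (P8)
bar 5: v0=G3 v1=G4 v2=B4 (M3)
  R5 @ bar0.0: opens on M3
  R1 @ bar3.0: G3/G4 P8 -> A3/A4 P8 similar
  R1 @ bar4.0: A3/A4 P8 -> F3/F4 P8 similar
  R8 @ bar4.0: penult P8 not 3rd/6th
  R2 @ bar5.0: F3/D4 M6 -> G3/G4 P8 similar
  R7 @ bar5.0: F4->B4 leap 6st
  R6 @ bar5.3: closes on M3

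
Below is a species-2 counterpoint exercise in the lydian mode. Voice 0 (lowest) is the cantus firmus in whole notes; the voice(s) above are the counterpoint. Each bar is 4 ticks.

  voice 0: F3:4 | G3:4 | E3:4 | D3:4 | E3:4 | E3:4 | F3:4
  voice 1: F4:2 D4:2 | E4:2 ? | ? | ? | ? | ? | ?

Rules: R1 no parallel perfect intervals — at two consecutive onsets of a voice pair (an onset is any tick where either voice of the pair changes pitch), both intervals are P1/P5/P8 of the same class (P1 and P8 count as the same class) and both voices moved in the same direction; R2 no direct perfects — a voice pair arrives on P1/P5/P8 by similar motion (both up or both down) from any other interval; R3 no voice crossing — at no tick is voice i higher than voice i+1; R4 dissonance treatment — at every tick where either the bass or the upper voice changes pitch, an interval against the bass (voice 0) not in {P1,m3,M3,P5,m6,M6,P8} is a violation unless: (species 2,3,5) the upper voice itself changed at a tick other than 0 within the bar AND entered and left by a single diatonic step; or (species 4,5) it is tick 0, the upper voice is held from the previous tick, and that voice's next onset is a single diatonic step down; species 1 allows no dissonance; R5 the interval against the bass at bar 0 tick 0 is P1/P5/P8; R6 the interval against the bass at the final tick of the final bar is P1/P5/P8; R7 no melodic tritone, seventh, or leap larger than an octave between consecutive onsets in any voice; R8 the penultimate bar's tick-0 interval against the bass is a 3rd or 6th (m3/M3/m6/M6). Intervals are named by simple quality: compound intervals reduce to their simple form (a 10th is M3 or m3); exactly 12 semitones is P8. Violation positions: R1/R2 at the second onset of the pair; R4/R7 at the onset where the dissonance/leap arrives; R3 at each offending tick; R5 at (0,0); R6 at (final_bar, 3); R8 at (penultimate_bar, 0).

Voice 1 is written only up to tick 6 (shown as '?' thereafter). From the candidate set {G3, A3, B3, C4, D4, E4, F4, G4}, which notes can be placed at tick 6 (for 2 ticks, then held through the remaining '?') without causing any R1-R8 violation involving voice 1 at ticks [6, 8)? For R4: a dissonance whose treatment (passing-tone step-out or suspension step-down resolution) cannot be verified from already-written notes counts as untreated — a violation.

G3: legal
A3: violates R4
B3: legal
C4: violates R4
D4: legal
E4: legal
F4: violates R4
G4: legal

{B3, D4, E4, G3, G4}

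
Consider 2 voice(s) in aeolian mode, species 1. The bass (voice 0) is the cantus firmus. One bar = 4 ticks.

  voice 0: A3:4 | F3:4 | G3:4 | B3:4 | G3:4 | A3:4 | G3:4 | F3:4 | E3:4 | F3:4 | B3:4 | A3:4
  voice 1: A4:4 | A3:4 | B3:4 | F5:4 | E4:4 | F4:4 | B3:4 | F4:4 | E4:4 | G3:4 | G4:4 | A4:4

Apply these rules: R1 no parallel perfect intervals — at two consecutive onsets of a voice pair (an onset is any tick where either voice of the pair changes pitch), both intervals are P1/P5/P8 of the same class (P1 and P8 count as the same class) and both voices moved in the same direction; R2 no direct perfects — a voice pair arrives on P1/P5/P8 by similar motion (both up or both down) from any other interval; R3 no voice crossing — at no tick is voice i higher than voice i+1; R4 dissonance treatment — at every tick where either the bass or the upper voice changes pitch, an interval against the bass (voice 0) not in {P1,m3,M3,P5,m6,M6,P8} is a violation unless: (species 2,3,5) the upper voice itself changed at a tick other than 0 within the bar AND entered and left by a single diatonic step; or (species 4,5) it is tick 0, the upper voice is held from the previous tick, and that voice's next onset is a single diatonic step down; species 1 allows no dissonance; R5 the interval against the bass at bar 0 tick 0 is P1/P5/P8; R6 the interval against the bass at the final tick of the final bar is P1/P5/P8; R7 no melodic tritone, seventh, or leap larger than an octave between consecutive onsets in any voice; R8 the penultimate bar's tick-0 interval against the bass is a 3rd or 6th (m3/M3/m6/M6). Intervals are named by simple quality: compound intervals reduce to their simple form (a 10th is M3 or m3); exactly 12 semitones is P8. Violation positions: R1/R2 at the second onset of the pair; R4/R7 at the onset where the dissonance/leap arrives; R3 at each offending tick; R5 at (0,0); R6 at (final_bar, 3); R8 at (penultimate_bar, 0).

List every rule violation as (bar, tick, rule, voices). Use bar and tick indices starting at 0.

(3, 0, R4, (0, 1))
(3, 0, R7, (1,))
(4, 0, R7, (1,))
(6, 0, R7, (1,))
(7, 0, R7, (1,))
(8, 0, R1, (0, 1))
(9, 0, R4, (0, 1))
(10, 0, R7, (0,))

bar 0: v0=A3 v1=A4 downbeat P8
bar 1: v0=F3 v1=A3 downbeat M3
bar 2: v0=G3 v1=B3 downbeat M3
bar 3: v0=B3 v1=F5 downbeat TT
bar 4: v0=G3 v1=E4 downbeat M6
bar 5: v0=A3 v1=F4 downbeat m6
bar 6: v0=G3 v1=B3 downbeat M3
bar 7: v0=F3 v1=F4 downbeat P8
bar 8: v0=E3 v1=E4 downbeat P8
bar 9: v0=F3 v1=G3 downbeat M2
bar 10: v0=B3 v1=G4 downbeat m6
bar 11: v0=A3 v1=A4 downbeat P8
  -> R4 @ bar 3 tick 0 v(0, 1): B3/F5 TT untreated
  -> R7 @ bar 3 tick 0 v(1,): B3->F5 leap 18st
  -> R7 @ bar 4 tick 0 v(1,): F5->E4 leap 13st
  -> R7 @ bar 6 tick 0 v(1,): F4->B3 leap 6st
  -> R7 @ bar 7 tick 0 v(1,): B3->F4 leap 6st
  -> R1 @ bar 8 tick 0 v(0, 1): F3/F4 P8 -> E3/E4 P8 similar
  -> R4 @ bar 9 tick 0 v(0, 1): F3/G3 M2 untreated
  -> R7 @ bar 10 tick 0 v(0,): F3->B3 leap 6st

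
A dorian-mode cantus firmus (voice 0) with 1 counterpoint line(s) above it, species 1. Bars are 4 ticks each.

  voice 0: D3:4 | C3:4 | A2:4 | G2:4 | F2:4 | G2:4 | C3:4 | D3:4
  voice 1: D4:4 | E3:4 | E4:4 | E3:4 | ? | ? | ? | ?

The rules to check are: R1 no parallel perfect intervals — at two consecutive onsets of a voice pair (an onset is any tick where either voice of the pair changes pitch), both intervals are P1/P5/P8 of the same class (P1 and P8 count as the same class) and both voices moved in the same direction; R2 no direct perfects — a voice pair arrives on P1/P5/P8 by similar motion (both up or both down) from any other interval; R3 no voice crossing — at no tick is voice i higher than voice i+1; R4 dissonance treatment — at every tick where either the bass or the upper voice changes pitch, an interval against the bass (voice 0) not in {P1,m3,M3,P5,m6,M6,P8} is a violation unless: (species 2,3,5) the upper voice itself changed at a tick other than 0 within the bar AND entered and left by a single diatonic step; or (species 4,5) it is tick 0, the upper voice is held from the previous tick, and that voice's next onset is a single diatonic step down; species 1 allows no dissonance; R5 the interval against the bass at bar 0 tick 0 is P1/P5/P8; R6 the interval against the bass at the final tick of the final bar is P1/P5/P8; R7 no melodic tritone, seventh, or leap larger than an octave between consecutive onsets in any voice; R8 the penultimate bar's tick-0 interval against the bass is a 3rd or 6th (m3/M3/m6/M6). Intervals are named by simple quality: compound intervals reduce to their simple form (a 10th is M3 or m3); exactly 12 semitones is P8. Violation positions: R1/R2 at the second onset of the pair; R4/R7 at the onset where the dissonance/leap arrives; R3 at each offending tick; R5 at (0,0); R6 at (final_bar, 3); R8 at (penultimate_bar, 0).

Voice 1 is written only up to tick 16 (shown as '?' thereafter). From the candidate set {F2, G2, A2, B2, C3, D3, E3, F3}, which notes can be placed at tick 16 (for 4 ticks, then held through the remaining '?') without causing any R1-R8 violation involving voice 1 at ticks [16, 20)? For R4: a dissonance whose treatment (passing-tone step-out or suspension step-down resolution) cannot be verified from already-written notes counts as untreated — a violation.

{A2, D3, F3}

F2: violates R2,R7
G2: violates R4
A2: legal
B2: violates R4
C3: violates R2
D3: legal
E3: violates R4
F3: legal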